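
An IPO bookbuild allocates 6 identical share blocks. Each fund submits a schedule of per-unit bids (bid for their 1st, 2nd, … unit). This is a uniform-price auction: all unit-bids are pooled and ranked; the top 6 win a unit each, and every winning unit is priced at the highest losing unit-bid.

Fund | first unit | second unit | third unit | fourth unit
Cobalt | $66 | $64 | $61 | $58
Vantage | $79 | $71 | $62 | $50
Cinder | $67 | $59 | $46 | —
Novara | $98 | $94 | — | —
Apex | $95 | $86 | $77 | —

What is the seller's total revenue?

Total revenue: $426

All unit-bids, highest first — top 6: 98 (Novara-1), 95 (Apex-1), 94 (Novara-2), 86 (Apex-2), 79 (Vantage-1), 77 (Apex-3)
Highest rejected unit-bid = $71.
Allocation: Apex 3, Novara 2, Vantage 1. Every unit priced at $71.
Revenue = 6 × 71 = $426.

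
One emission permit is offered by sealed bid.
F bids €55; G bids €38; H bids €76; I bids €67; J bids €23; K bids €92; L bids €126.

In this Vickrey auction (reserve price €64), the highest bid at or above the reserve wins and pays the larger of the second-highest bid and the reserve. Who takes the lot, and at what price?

L pays €92

Bids ranked: 126 (L) > 92 (K) > 76 (H) > 67 (I) > 55 (F) > 38 (G) > …
Highest eligible bid: L at €126.
Second-highest bid €92 exceeds the reserve €64 → payment €92.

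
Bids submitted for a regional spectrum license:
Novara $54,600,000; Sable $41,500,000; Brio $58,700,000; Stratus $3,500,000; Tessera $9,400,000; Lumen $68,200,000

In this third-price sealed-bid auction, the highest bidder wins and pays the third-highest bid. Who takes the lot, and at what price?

Bids in order: 68,200,000 (Lumen) > 58,700,000 (Brio) > 54,600,000 (Novara) > 41,500,000 (Sable) > 9,400,000 (Tessera) > 3,500,000 (Stratus)
Lumen is highest; pays the third-highest bid, $54,600,000.

Lumen pays $54,600,000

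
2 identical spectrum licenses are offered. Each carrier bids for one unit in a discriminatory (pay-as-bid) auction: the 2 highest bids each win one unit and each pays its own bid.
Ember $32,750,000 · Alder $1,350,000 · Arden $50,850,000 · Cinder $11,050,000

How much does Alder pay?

Alder pays $0

Ordering the bids: 50,850,000 (Arden), 32,750,000 (Ember), 11,050,000 (Cinder), 1,350,000 (Alder)
The 2 highest are Arden, Ember.
Alder does not win → $0.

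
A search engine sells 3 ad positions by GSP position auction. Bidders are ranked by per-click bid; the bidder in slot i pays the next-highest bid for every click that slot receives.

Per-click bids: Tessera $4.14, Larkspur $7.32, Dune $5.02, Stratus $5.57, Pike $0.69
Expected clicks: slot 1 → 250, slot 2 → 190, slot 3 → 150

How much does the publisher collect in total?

Total revenue: $2967.30

Ranked by bid: $7.32 (Larkspur) > $5.57 (Stratus) > $5.02 (Dune) > $4.14 (Tessera) > …
Slot 1: Larkspur pays $5.57 × 250 = $1392.50
Slot 2: Stratus pays $5.02 × 190 = $953.80
Slot 3: Dune pays $4.14 × 150 = $621.00
Total = $2967.30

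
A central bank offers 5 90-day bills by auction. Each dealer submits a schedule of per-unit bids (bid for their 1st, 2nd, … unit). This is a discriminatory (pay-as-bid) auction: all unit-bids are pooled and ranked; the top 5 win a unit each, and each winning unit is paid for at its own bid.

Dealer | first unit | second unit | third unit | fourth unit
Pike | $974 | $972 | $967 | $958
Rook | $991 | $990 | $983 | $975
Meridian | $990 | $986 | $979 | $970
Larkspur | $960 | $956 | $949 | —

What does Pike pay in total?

All unit-bids, highest first — top 5: 991 (Rook-1), 990 (Rook-2), 990 (Meridian-1), 986 (Meridian-2), 983 (Rook-3)
Next rejected bid: $979 (not a price — pay-as-bid).
Pike wins no units.

Pike pays $0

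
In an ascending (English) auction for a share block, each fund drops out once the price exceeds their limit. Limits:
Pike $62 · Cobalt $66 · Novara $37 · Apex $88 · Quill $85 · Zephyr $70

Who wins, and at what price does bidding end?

Apex wins at $85

Limits in order: 88 (Apex) > 85 (Quill) > 70 (Zephyr) > 66 (Cobalt) > 62 (Pike) > 37 (Novara)
Quill is the last rival to drop out, at $85; Apex remains and wins at that price.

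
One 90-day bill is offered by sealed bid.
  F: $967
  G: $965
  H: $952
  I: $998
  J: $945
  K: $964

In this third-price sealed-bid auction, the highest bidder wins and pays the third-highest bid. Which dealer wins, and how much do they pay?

I pays $965

Third-price sealed-bid auction: the highest bidder wins and pays the third-highest bid.
Bids in order: 998 (I) > 967 (F) > 965 (G) > 964 (K) > 952 (H) > 945 (J)
I wins; payment is bid #3 in the ranking = $965.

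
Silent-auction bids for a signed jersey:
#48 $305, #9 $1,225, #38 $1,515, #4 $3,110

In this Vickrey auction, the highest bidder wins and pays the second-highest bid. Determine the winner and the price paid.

Vickrey auction: the highest bidder wins and pays the second-highest bid.
Bids ranked: 3,110 (#4) > 1,515 (#38) > 1,225 (#9) > 305 (#48)
#4 is highest; pays the second-highest bid, $1,515.

#4 pays $1,515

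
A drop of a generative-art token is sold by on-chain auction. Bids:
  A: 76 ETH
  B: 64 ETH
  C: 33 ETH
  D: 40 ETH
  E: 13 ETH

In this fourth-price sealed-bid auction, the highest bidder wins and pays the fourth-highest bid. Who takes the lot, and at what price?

Sorting bids: 76 (A) > 64 (B) > 40 (D) > 33 (C) > 13 (E)
A wins; payment is bid #4 in the ranking = 33 ETH.

A pays 33 ETH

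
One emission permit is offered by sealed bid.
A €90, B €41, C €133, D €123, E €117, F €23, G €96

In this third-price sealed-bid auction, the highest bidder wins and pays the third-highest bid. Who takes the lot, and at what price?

Bids in order: 133 (C) > 123 (D) > 117 (E) > 96 (G) > 90 (A) > 41 (B) > …
C is highest; pays the third-highest bid, €117.

C pays €117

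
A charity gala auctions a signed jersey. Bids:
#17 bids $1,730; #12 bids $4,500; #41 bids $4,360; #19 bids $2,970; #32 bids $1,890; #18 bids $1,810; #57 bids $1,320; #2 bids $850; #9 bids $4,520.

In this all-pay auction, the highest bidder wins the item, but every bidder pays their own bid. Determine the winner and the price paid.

#9 pays $4,520

Rule: the highest bidder wins the item, but every bidder pays their own bid.
Bids in order: 4,520 (#9) > 4,500 (#12) > 4,360 (#41) > 2,970 (#19) > 1,890 (#32) > 1,810 (#18) > …
#9 is highest and takes the item; every bidder forfeits their bid.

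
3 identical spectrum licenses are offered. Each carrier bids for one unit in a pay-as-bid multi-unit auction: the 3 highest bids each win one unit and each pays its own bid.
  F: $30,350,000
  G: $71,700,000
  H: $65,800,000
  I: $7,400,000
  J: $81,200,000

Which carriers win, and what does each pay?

Ordering the bids: 81,200,000 (J), 71,700,000 (G), 65,800,000 (H), 30,350,000 (F), 7,400,000 (I)
Top 3: J, G, H.
Each winner pays its own bid: J $81,200,000, G $71,700,000, H $65,800,000.

J $81,200,000, G $71,700,000, H $65,800,000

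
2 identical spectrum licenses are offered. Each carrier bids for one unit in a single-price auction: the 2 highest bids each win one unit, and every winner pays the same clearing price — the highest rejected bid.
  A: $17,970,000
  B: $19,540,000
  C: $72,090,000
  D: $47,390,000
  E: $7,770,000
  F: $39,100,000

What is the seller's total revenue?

Total revenue: $78,200,000

Bids ranked high→low: 72,090,000 (C), 47,390,000 (D), 39,100,000 (F), 19,540,000 (B), …
Top 2: C, D.
Highest unsuccessful bid: $39,100,000 → clearing price.
Total revenue = 2 × $39,100,000 = $78,200,000.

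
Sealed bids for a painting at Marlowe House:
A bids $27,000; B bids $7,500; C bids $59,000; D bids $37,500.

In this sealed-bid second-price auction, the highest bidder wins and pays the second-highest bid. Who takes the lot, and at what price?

C pays $37,500

Sorting bids: 59,000 (C) > 37,500 (D) > 27,000 (A) > 7,500 (B)
C wins with the highest bid; price is set by the runner-up at $37,500.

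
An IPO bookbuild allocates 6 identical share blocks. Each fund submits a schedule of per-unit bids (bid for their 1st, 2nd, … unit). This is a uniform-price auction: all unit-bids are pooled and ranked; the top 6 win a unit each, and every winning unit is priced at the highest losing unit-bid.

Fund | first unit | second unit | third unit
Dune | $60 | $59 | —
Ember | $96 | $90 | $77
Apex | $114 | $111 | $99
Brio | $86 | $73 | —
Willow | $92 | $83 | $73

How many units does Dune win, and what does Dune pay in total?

Dune: 0 units, pays $0

Pooled unit-bids ranked (top 6): 114 (Apex-1), 111 (Apex-2), 99 (Apex-3), 96 (Ember-1), 92 (Willow-1), 90 (Ember-2)
Highest rejected unit-bid = $86.
Dune wins 0 unit(s) at $86 each.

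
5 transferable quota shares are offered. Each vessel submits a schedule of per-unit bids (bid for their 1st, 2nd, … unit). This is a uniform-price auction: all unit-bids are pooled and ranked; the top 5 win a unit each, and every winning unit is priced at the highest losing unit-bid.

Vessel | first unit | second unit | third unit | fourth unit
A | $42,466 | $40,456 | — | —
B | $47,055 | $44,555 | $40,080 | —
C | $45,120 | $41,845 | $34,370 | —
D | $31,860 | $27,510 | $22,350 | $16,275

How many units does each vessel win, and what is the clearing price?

A 1, B 2, C 2; clearing price $40,456

Pooled unit-bids ranked (top 5): 47,055 (B-1), 45,120 (C-1), 44,555 (B-2), 42,466 (A-1), 41,845 (C-2)
Highest rejected unit-bid = $40,456.
Allocation: A 1, B 2, C 2.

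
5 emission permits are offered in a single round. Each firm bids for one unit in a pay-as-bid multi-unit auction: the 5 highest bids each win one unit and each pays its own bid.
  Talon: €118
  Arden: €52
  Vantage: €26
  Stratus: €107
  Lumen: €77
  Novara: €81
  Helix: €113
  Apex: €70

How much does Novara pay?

Novara pays €81

Bids ranked high→low: 118 (Talon), 113 (Helix), 107 (Stratus), 81 (Novara), 77 (Lumen), 70 (Apex), 52 (Arden), …
Winners (5 units): Talon, Helix, Stratus, Novara, Lumen.
Novara wins → own bid €81.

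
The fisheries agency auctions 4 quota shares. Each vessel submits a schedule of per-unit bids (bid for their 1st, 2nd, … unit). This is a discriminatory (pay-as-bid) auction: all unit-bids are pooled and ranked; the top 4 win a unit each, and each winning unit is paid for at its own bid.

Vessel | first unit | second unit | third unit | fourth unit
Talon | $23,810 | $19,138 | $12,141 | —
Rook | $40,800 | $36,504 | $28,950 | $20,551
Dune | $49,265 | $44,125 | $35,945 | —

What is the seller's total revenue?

Total revenue: $170,694

Pooled unit-bids ranked (top 4): 49,265 (Dune-1), 44,125 (Dune-2), 40,800 (Rook-1), 36,504 (Rook-2)
Next rejected bid: $35,945 (not a price — pay-as-bid).
Each winning unit pays its own bid.
Revenue = 49,265 + 44,125 + 40,800 + 36,504 = $170,694.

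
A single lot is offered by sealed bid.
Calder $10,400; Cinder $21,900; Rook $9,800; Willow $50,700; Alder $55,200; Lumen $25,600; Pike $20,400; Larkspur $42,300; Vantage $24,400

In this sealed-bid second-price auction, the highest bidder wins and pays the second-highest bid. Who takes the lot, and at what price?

Alder pays $50,700

Sorting bids: 55,200 (Alder) > 50,700 (Willow) > 42,300 (Larkspur) > 25,600 (Lumen) > 24,400 (Vantage) > 21,900 (Cinder) > …
Alder wins with the highest bid; price is set by the runner-up at $50,700.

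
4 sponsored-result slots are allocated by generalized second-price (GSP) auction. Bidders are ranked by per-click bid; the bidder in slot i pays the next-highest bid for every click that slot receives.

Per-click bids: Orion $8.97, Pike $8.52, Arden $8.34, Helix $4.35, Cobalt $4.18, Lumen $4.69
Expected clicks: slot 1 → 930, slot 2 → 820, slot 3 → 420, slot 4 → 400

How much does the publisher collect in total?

Per-click bids in order: $8.97 (Orion) > $8.52 (Pike) > $8.34 (Arden) > $4.69 (Lumen) > $4.35 (Helix) > …
Slot 1: Orion pays $8.52 × 930 = $7923.60
Slot 2: Pike pays $8.34 × 820 = $6838.80
Slot 3: Arden pays $4.69 × 420 = $1969.80
Slot 4: Lumen pays $4.35 × 400 = $1740.00
Total = $18472.20

Total revenue: $18472.20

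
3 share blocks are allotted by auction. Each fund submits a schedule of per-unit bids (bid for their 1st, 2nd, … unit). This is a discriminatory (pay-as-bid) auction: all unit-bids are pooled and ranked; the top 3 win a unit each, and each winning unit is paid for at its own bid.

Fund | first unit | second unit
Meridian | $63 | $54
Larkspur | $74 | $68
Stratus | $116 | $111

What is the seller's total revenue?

Merging the schedules and taking the best 3: 116 (Stratus-1), 111 (Stratus-2), 74 (Larkspur-1)
Next rejected bid: $68 (not a price — pay-as-bid).
Each winning unit pays its own bid.
Revenue = 116 + 111 + 74 = $301.

Total revenue: $301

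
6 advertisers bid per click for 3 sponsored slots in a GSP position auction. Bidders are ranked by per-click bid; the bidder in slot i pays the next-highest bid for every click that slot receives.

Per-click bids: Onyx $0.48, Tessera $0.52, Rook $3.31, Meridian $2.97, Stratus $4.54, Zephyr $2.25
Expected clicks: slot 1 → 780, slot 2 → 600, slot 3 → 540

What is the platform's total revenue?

Total revenue: $5578.80

Ranked by bid: $4.54 (Stratus) > $3.31 (Rook) > $2.97 (Meridian) > $2.25 (Zephyr) > …
Slot 1: Stratus pays $3.31 × 780 = $2581.80
Slot 2: Rook pays $2.97 × 600 = $1782.00
Slot 3: Meridian pays $2.25 × 540 = $1215.00
Total = $5578.80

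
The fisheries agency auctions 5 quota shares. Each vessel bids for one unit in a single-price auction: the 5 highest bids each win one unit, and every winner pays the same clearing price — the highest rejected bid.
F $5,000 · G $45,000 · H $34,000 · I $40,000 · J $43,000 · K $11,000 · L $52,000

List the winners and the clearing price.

L, G, J, I, H; each pays $11,000

Ordering the bids: 52,000 (L), 45,000 (G), 43,000 (J), 40,000 (I), 34,000 (H), 11,000 (K), 5,000 (F)
Top 5: L, G, J, I, H.
Highest unsuccessful bid: $11,000 → clearing price.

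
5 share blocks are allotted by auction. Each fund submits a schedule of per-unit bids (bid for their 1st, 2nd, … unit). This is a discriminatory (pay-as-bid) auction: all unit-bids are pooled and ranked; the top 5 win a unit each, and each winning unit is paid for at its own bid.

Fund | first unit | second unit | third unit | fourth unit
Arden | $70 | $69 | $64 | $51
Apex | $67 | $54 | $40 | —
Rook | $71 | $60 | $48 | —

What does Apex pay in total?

Apex pays $67

Merging the schedules and taking the best 5: 71 (Rook-1), 70 (Arden-1), 69 (Arden-2), 67 (Apex-1), 64 (Arden-3)
Next rejected bid: $60 (not a price — pay-as-bid).
Apex's winning unit-bids: 67 = $67.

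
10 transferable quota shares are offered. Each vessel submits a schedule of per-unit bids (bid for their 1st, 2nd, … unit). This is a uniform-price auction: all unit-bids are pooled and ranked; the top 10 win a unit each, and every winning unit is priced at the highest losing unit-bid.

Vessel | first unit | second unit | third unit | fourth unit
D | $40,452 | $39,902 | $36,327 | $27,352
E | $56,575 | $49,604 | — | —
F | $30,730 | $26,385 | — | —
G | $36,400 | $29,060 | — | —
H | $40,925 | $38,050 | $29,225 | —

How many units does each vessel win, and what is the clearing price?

D 3, E 2, F 1, G 1, H 3; clearing price $29,060

Pooled unit-bids ranked (top 10): 56,575 (E-1), 49,604 (E-2), 40,925 (H-1), 40,452 (D-1), 39,902 (D-2), 38,050 (H-2), 36,400 (G-1), 36,327 (D-3), 30,730 (F-1), 29,225 (H-3)
First bid not allocated: $29,060.
Allocation: D 3, E 2, F 1, G 1, H 3.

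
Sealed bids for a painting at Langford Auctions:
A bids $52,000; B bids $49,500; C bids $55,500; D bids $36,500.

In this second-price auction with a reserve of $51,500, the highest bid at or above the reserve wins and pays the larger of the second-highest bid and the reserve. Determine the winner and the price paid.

C pays $52,000

Bids in order: 55,500 (C) > 52,000 (A) > 49,500 (B) > 36,500 (D)
Highest eligible bid: C at $55,500.
Second-highest bid $52,000 exceeds the reserve $51,500 → payment $52,000.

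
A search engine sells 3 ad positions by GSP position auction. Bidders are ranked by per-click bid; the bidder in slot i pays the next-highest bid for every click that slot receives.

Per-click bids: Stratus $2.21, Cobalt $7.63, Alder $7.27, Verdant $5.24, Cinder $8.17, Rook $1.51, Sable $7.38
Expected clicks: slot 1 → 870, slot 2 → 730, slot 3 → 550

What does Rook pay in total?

Sorting advertisers: $8.17 (Cinder) > $7.63 (Cobalt) > $7.38 (Sable) > $7.27 (Alder) > …
Rook ranks below slot 3 → no slot, pays nothing.

Rook pays $0.00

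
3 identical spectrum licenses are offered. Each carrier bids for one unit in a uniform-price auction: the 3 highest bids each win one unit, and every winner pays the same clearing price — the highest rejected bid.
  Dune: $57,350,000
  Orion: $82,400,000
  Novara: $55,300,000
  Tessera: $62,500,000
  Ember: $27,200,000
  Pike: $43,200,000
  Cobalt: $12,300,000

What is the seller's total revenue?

Total revenue: $165,900,000

Bids ranked high→low: 82,400,000 (Orion), 62,500,000 (Tessera), 57,350,000 (Dune), 55,300,000 (Novara), 43,200,000 (Pike), …
Winners (3 units): Orion, Tessera, Dune.
Clearing price = highest rejected bid = $55,300,000.
Total revenue = 3 × $55,300,000 = $165,900,000.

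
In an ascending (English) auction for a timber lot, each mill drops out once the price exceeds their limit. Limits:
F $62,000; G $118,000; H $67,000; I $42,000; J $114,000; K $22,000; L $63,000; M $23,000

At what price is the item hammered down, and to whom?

G wins at $114,000

Ascending (English) auction: the price rises until one bidder remains; the winner pays the price at which the last rival dropped out.
Sorting limits: 118,000 (G) > 114,000 (J) > 67,000 (H) > 63,000 (L) > 62,000 (F) > 42,000 (I) > …
Once the price passes $114,000, only G is left; the hammer falls at J's limit of $114,000.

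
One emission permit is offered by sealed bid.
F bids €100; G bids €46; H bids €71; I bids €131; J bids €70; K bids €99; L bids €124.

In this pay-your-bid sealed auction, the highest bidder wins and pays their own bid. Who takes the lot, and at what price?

Pay-your-bid sealed auction: the highest bidder wins and pays their own bid.
Bids ranked: 131 (I) > 124 (L) > 100 (F) > 99 (K) > 71 (H) > 70 (J) > …
First-price: I pays what they bid, €131.

I pays €131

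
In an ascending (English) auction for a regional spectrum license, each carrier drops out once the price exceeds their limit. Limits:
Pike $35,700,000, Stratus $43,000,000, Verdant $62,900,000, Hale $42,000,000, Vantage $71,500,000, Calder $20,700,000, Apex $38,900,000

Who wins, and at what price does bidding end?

Open ascending-bid auction: the price rises until one bidder remains; the winner pays the price at which the last rival dropped out.
Sorting limits: 71,500,000 (Vantage) > 62,900,000 (Verdant) > 43,000,000 (Stratus) > 42,000,000 (Hale) > 38,900,000 (Apex) > 35,700,000 (Pike) > …
Bidding ends when Verdant exits at $62,900,000; Vantage takes it.

Vantage wins at $62,900,000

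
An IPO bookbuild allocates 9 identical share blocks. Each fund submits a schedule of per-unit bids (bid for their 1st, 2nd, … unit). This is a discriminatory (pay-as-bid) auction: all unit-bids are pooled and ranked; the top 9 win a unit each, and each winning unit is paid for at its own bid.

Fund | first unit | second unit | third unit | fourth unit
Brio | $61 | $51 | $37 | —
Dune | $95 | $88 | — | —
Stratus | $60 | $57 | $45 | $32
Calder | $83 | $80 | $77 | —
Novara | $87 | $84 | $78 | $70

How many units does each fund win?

Merging the schedules and taking the best 9: 95 (Dune-1), 88 (Dune-2), 87 (Novara-1), 84 (Novara-2), 83 (Calder-1), 80 (Calder-2), 78 (Novara-3), 77 (Calder-3), 70 (Novara-4)
Next rejected bid: $61 (not a price — pay-as-bid).
Allocation: Calder 3, Dune 2, Novara 4.

Calder 3, Dune 2, Novara 4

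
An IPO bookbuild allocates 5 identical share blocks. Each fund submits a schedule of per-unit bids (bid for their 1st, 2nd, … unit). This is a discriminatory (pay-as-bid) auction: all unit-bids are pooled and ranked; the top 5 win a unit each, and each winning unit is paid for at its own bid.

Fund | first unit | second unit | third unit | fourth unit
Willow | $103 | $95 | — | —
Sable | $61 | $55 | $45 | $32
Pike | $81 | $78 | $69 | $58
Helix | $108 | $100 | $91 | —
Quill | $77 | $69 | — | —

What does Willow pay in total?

Willow pays $198

Merging the schedules and taking the best 5: 108 (Helix-1), 103 (Willow-1), 100 (Helix-2), 95 (Willow-2), 91 (Helix-3)
Next rejected bid: $81 (not a price — pay-as-bid).
Willow's winning unit-bids: 103 + 95 = $198.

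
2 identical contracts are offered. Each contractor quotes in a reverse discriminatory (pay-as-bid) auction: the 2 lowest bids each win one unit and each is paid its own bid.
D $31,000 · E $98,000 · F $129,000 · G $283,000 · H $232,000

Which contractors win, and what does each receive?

Bids ranked low→high: 31,000 (D), 98,000 (E), 129,000 (F), 232,000 (H), …
Lowest 2: D, E.
Each winner is paid its own bid: D $31,000, E $98,000.

D $31,000, E $98,000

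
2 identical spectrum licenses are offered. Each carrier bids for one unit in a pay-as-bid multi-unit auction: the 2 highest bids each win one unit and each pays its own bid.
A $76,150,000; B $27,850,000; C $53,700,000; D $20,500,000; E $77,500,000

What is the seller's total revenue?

Sorting: 77,500,000 (E), 76,150,000 (A), 53,700,000 (C), 27,850,000 (B), …
The 2 highest are E, A.
Total revenue = 77,500,000 + 76,150,000 = $153,650,000.

Total revenue: $153,650,000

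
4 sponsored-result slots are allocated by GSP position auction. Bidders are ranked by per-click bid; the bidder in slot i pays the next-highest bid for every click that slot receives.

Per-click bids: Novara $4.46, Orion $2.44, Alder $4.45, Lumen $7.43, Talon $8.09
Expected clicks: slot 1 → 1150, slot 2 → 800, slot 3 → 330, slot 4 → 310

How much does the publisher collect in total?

Total revenue: $14337.40

Sorting advertisers: $8.09 (Talon) > $7.43 (Lumen) > $4.46 (Novara) > $4.45 (Alder) > $2.44 (Orion)
Slot 1: Talon pays $7.43 × 1150 = $8544.50
Slot 2: Lumen pays $4.46 × 800 = $3568.00
Slot 3: Novara pays $4.45 × 330 = $1468.50
Slot 4: Alder pays $2.44 × 310 = $756.40
Total = $14337.40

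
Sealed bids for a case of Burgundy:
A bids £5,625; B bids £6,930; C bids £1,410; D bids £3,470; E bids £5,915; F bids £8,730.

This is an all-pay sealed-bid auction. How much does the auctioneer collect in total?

All-pay sealed-bid auction: the highest bidder wins the item, but every bidder pays their own bid.
Bids in order: 8,730 (F) > 6,930 (B) > 5,915 (E) > 5,625 (A) > 3,470 (D) > 1,410 (C)
F wins with the top bid; all bids are sunk regardless.
Every bidder forfeits their bid regardless of winning.
Revenue = 5,625 + 6,930 + 1,410 + 3,470 + 5,915 + 8,730 = £32,080.

Total revenue: £32,080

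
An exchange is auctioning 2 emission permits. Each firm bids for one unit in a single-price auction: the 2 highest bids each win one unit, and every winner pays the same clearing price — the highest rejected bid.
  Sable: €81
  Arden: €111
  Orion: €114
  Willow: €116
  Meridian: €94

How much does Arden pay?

Bids ranked high→low: 116 (Willow), 114 (Orion), 111 (Arden), 94 (Meridian), …
The 2 highest are Willow, Orion.
First losing bid is Arden's €111, which sets the uniform price.
Arden does not win → pays €0.

Arden pays €0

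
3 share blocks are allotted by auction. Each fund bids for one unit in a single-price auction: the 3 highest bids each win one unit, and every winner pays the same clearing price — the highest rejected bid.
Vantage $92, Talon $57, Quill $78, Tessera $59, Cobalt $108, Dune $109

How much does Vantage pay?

Vantage pays $78

Ordering the bids: 109 (Dune), 108 (Cobalt), 92 (Vantage), 78 (Quill), 59 (Tessera), …
Winners (3 units): Dune, Cobalt, Vantage.
Highest unsuccessful bid: $78 → clearing price.
Vantage wins → pays $78.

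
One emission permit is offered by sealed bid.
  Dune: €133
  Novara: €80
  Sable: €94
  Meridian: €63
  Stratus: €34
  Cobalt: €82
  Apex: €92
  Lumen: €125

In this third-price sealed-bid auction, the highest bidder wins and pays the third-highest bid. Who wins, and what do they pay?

Dune pays €94

Sorting bids: 133 (Dune) > 125 (Lumen) > 94 (Sable) > 92 (Apex) > 82 (Cobalt) > 80 (Novara) > …
Dune is highest; pays the third-highest bid, €94.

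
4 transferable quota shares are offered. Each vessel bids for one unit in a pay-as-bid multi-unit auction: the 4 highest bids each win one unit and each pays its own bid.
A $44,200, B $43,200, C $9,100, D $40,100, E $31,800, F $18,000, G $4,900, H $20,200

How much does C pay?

C pays $0

Bids ranked high→low: 44,200 (A), 43,200 (B), 40,100 (D), 31,800 (E), 20,200 (H), 18,000 (F), …
The 4 highest are A, B, D, E.
C does not win → $0.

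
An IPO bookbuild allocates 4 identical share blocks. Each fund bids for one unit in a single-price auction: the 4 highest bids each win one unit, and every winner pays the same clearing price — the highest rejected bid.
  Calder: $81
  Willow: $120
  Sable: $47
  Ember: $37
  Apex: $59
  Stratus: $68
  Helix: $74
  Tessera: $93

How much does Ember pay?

Ordering the bids: 120 (Willow), 93 (Tessera), 81 (Calder), 74 (Helix), 68 (Stratus), 59 (Apex), …
Winners (4 units): Willow, Tessera, Calder, Helix.
Highest unsuccessful bid: $68 → clearing price.
Ember does not win → pays $0.

Ember pays $0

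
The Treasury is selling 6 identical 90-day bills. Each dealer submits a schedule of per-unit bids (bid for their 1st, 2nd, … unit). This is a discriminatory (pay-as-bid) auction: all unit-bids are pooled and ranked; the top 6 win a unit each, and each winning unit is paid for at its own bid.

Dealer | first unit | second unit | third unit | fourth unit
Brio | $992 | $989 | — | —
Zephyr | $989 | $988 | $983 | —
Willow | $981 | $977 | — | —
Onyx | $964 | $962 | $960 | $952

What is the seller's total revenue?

Total revenue: $5,922

Pooled unit-bids ranked (top 6): 992 (Brio-1), 989 (Brio-2), 989 (Zephyr-1), 988 (Zephyr-2), 983 (Zephyr-3), 981 (Willow-1)
Next rejected bid: $977 (not a price — pay-as-bid).
Each winning unit pays its own bid.
Revenue = 992 + 989 + 989 + 988 + 983 + 981 = $5,922.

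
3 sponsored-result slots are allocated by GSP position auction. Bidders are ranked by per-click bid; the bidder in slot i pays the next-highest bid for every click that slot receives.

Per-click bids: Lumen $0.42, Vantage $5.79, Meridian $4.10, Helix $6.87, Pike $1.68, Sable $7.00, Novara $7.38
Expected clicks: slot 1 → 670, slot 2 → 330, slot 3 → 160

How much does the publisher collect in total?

Total revenue: $7883.50

Sorting advertisers: $7.38 (Novara) > $7.00 (Sable) > $6.87 (Helix) > $5.79 (Vantage) > …
Slot 1: Novara pays $7.00 × 670 = $4690.00
Slot 2: Sable pays $6.87 × 330 = $2267.10
Slot 3: Helix pays $5.79 × 160 = $926.40
Total = $7883.50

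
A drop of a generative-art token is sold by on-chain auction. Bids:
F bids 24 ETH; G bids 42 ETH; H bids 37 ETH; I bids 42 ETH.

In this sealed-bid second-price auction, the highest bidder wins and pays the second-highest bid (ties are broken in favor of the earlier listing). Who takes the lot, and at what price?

G pays 42 ETH

Sorting bids: 42 (G) > 42 (I) > 37 (H) > 24 (F)
Tie at 42 ETH → G wins by tie-break.
G is highest; pays the second-highest bid, 42 ETH.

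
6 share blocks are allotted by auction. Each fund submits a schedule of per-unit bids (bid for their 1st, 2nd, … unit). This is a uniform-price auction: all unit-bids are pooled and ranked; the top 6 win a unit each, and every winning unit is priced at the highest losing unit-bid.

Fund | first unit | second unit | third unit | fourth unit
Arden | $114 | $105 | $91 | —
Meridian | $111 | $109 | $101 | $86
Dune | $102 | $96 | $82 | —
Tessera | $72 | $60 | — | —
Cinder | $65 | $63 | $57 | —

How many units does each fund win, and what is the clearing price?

Pooled unit-bids ranked (top 6): 114 (Arden-1), 111 (Meridian-1), 109 (Meridian-2), 105 (Arden-2), 102 (Dune-1), 101 (Meridian-3)
The (k+1)-th unit-bid is $96.
Allocation: Arden 2, Dune 1, Meridian 3.

Arden 2, Dune 1, Meridian 3; clearing price $96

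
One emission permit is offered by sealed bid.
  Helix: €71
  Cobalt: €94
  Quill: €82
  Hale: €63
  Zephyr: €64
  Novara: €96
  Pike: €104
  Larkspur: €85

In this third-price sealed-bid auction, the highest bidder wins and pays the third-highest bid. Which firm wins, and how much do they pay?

Rule: the highest bidder wins and pays the third-highest bid.
Bids ranked: 104 (Pike) > 96 (Novara) > 94 (Cobalt) > 85 (Larkspur) > 82 (Quill) > 71 (Helix) > …
Pike wins; payment is bid #3 in the ranking = €94.

Pike pays €94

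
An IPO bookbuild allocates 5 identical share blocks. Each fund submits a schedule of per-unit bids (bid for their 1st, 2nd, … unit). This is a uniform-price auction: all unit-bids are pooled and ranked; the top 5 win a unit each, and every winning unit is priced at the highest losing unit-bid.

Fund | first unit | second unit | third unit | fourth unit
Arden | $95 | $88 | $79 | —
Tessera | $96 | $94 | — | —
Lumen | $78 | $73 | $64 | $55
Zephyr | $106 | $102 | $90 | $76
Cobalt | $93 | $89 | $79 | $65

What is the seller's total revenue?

All unit-bids, highest first — top 5: 106 (Zephyr-1), 102 (Zephyr-2), 96 (Tessera-1), 95 (Arden-1), 94 (Tessera-2)
The (k+1)-th unit-bid is $93.
Allocation: Arden 1, Tessera 2, Zephyr 2. Every unit priced at $93.
Revenue = 5 × 93 = $465.

Total revenue: $465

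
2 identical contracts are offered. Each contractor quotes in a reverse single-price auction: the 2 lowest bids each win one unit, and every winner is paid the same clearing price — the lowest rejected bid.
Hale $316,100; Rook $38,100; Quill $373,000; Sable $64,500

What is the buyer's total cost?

Ordering the bids: 38,100 (Rook), 64,500 (Sable), 316,100 (Hale), 373,000 (Quill)
Winners (2 units): Rook, Sable.
Lowest unsuccessful bid: $316,100 → clearing price.
Total cost = 2 × $316,100 = $632,200.

Total cost: $632,200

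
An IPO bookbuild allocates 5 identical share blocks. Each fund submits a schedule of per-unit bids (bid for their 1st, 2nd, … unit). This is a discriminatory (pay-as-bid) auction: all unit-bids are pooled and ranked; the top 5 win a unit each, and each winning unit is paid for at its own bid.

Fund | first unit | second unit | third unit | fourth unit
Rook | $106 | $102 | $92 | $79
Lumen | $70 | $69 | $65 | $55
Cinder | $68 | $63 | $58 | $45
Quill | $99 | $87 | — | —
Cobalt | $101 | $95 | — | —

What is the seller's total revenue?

Pooled unit-bids ranked (top 5): 106 (Rook-1), 102 (Rook-2), 101 (Cobalt-1), 99 (Quill-1), 95 (Cobalt-2)
Next rejected bid: $92 (not a price — pay-as-bid).
Each winning unit pays its own bid.
Revenue = 106 + 102 + 101 + 99 + 95 = $503.

Total revenue: $503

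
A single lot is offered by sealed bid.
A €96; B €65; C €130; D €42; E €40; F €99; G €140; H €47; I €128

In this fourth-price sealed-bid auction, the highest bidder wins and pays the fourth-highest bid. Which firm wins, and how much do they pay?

Fourth-price sealed-bid auction: the highest bidder wins and pays the fourth-highest bid.
Bids in order: 140 (G) > 130 (C) > 128 (I) > 99 (F) > 96 (A) > 65 (B) > …
G is highest; pays the fourth-highest bid, €99.

G pays €99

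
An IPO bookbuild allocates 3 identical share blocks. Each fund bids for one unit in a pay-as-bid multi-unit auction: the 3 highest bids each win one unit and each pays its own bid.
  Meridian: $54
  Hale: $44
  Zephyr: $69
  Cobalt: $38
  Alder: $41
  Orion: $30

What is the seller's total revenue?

Ordering the bids: 69 (Zephyr), 54 (Meridian), 44 (Hale), 41 (Alder), 38 (Cobalt), …
Top 3: Zephyr, Meridian, Hale.
Total revenue = 69 + 54 + 44 = $167.

Total revenue: $167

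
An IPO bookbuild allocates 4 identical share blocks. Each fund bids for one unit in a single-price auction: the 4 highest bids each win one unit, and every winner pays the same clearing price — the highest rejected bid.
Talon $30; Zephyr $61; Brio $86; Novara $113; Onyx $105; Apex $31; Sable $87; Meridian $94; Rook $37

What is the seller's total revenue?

Bids ranked high→low: 113 (Novara), 105 (Onyx), 94 (Meridian), 87 (Sable), 86 (Brio), 61 (Zephyr), …
Winners (4 units): Novara, Onyx, Meridian, Sable.
Clearing price = highest rejected bid = $86.
Total revenue = 4 × $86 = $344.

Total revenue: $344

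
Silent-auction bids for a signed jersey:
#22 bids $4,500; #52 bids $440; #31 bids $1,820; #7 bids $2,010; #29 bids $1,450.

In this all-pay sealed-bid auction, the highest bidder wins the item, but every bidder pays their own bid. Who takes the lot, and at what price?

#22 pays $4,500

Bids in order: 4,500 (#22) > 2,010 (#7) > 1,820 (#31) > 1,450 (#29) > 440 (#52)
#22 is highest and takes the item; every bidder forfeits their bid.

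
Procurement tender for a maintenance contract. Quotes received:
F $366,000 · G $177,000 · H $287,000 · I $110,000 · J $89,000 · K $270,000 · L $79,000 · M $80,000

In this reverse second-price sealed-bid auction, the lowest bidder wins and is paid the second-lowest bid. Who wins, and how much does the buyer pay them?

L is paid $80,000

Reverse second-price sealed-bid auction: the lowest bidder wins and is paid the second-lowest bid.
Sorting bids: 79,000 (L) < 80,000 (M) < 89,000 (J) < 110,000 (I) < 177,000 (G) < 270,000 (K) < …
L wins with the lowest bid; price is set by the runner-up at $80,000.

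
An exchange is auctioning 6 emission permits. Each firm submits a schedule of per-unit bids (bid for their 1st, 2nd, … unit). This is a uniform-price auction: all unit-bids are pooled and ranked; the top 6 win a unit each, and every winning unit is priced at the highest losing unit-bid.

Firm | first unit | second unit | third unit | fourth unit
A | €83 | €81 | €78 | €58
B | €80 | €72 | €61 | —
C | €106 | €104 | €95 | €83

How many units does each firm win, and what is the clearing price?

A 2, C 4; clearing price €80

Pooled unit-bids ranked (top 6): 106 (C-1), 104 (C-2), 95 (C-3), 83 (A-1), 83 (C-4), 81 (A-2)
First bid not allocated: €80.
Allocation: A 2, C 4.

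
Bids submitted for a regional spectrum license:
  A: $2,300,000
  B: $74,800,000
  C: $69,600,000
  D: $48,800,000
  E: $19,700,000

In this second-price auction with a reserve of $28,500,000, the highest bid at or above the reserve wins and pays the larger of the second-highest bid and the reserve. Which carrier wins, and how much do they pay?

Rule: the highest bid at or above the reserve wins and pays the larger of the second-highest bid and the reserve.
Bids ranked: 74,800,000 (B) > 69,600,000 (C) > 48,800,000 (D) > 19,700,000 (E) > 2,300,000 (A)
B has the top bid at or above the reserve ($74,800,000).
max(second-highest $69,600,000, reserve $28,500,000) = $69,600,000; the reserve does not bind.

B pays $69,600,000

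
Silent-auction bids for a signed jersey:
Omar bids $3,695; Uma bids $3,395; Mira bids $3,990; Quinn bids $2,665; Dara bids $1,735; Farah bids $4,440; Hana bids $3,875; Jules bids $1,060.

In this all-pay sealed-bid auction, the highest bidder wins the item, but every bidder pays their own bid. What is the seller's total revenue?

Total revenue: $24,855

Bids in order: 4,440 (Farah) > 3,990 (Mira) > 3,875 (Hana) > 3,695 (Omar) > 3,395 (Uma) > 2,665 (Quinn) > …
Farah wins with the top bid; all bids are sunk regardless.
Every bidder forfeits their bid regardless of winning.
Revenue = 3,695 + 3,395 + 3,990 + 2,665 + 1,735 + 4,440 + 3,875 + 1,060 = $24,855.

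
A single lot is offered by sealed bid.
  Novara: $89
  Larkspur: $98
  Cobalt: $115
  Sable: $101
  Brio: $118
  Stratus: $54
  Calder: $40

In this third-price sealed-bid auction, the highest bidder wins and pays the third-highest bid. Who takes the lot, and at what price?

Rule: the highest bidder wins and pays the third-highest bid.
Sorting bids: 118 (Brio) > 115 (Cobalt) > 101 (Sable) > 98 (Larkspur) > 89 (Novara) > 54 (Stratus) > …
Brio is highest; pays the third-highest bid, $101.

Brio pays $101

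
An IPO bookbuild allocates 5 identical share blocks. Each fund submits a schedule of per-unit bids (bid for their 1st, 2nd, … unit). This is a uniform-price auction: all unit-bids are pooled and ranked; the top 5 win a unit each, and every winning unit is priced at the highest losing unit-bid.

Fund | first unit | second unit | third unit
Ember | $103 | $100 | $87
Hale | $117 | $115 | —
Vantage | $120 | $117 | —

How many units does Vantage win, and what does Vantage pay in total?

Vantage: 2 units, pays $200

All unit-bids, highest first — top 5: 120 (Vantage-1), 117 (Hale-1), 117 (Vantage-2), 115 (Hale-2), 103 (Ember-1)
The (k+1)-th unit-bid is $100.
Vantage wins 2 unit(s) at $100 each.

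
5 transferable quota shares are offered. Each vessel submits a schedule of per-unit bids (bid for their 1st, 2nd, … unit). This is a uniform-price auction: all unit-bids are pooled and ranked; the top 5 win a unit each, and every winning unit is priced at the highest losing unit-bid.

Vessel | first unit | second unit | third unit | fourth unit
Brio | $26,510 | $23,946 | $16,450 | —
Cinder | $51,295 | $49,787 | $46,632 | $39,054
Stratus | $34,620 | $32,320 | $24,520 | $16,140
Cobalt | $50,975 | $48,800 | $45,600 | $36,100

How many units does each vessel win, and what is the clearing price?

Cinder 3, Cobalt 2; clearing price $45,600

Pooled unit-bids ranked (top 5): 51,295 (Cinder-1), 50,975 (Cobalt-1), 49,787 (Cinder-2), 48,800 (Cobalt-2), 46,632 (Cinder-3)
First bid not allocated: $45,600.
Allocation: Cinder 3, Cobalt 2.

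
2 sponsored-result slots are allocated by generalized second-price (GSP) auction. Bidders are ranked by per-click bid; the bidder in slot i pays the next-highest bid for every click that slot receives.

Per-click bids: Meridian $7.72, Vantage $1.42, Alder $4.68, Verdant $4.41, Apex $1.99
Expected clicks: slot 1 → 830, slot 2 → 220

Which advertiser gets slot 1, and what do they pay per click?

Per-click bids in order: $7.72 (Meridian) > $4.68 (Alder) > $4.41 (Verdant) > …
Slot 1 goes to the first-ranked bidder, Meridian, who pays the next bid down: $4.68/click.

Meridian; $4.68 per click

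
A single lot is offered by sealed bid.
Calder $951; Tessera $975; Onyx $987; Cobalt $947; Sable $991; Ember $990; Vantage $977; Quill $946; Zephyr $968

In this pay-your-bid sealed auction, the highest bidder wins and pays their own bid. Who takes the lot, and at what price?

Sable pays $991

Sorting bids: 991 (Sable) > 990 (Ember) > 987 (Onyx) > 977 (Vantage) > 975 (Tessera) > 968 (Zephyr) > …
First-price: Sable pays what they bid, $991.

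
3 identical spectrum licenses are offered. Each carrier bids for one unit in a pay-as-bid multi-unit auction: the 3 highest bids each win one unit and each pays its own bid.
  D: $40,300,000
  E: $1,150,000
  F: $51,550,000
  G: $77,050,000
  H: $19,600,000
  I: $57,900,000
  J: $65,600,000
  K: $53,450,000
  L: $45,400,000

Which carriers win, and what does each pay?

G $77,050,000, J $65,600,000, I $57,900,000

Bids ranked high→low: 77,050,000 (G), 65,600,000 (J), 57,900,000 (I), 53,450,000 (K), 51,550,000 (F), …
The 3 highest are G, J, I.
Each winner pays its own bid: G $77,050,000, J $65,600,000, I $57,900,000.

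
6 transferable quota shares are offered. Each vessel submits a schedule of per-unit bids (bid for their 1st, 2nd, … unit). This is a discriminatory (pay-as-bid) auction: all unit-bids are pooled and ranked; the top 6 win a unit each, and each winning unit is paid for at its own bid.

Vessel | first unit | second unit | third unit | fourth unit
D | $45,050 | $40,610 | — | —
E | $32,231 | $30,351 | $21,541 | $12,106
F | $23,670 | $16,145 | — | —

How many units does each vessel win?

Pooled unit-bids ranked (top 6): 45,050 (D-1), 40,610 (D-2), 32,231 (E-1), 30,351 (E-2), 23,670 (F-1), 21,541 (E-3)
Next rejected bid: $16,145 (not a price — pay-as-bid).
Allocation: D 2, E 3, F 1.

D 2, E 3, F 1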